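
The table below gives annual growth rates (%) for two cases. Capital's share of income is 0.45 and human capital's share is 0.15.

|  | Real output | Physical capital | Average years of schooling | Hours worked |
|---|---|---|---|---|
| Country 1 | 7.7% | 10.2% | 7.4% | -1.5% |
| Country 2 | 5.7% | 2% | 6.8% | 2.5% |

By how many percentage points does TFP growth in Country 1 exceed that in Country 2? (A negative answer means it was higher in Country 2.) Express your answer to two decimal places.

Labor's share = 1 − 0.45 − 0.15 = 0.4.
Country 1: TFP = 7.7 − 4.59 − 1.11 + 0.6 = 2.6%.
Country 2: TFP = 5.7 − 0.9 − 1.02 − 1 = 2.78%.
Difference = 2.6 − (2.78) = -0.18 pp.

-0.18 percentage points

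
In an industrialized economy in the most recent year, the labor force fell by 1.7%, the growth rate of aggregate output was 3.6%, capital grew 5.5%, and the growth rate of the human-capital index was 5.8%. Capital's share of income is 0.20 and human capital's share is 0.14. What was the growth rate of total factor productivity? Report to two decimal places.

Total factor productivity growth was 2.81%.

Labor's share = 1 − 0.2 − 0.14 = 0.66.
Capital: 0.2 × 5.5 = 1.1 pp.
The human-capital index: 0.14 × 5.8 = 0.812 pp.
The labor force: 0.66 × (-1.7) = -1.122 pp.
TFP growth = 3.6 − 0.79 = 2.81%.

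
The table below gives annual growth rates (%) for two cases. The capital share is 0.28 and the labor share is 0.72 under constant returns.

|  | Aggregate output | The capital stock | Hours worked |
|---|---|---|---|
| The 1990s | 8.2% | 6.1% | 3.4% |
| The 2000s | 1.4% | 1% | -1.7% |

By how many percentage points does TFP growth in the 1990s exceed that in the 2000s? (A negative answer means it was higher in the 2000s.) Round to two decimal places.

Labor's share = 1 − 0.28 = 0.72.
The 1990s: TFP = 8.2 − 1.708 − 2.448 = 4.044%.
The 2000s: TFP = 1.4 − 0.28 + 1.224 = 2.344%.
Difference = 4.044 − (2.344) = 1.7 pp.

1.70 percentage points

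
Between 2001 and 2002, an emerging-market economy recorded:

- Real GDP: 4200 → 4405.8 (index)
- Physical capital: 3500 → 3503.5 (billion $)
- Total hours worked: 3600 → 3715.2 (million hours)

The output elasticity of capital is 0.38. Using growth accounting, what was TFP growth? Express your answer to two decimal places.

TFP grew 2.88%.

Real GDP growth = (4405.8 − 4200) / 4200 = 4.9%.
Physical capital growth = (3503.5 − 3500) / 3500 = 0.1%.
Total hours worked growth = (3715.2 − 3600) / 3600 = 3.2%.
Labor's share = 1 − 0.38 = 0.62.
Physical capital: 0.38 × 0.1 = 0.038 pp.
Total hours worked: 0.62 × 3.2 = 1.984 pp.
TFP growth = 4.9 − 2.022 = 2.878%.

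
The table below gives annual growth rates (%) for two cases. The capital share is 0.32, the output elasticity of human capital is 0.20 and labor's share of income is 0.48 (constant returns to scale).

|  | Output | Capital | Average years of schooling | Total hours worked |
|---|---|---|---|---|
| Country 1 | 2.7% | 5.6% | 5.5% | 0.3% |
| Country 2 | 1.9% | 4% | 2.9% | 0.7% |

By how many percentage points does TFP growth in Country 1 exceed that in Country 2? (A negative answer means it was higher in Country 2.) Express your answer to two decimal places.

-0.04 percentage points

Labor's share = 1 − 0.32 − 0.2 = 0.48.
Country 1: TFP = 2.7 − 1.792 − 1.1 − 0.144 = -0.336%.
Country 2: TFP = 1.9 − 1.28 − 0.58 − 0.336 = -0.296%.
Difference = -0.336 − (-0.296) = -0.04 pp.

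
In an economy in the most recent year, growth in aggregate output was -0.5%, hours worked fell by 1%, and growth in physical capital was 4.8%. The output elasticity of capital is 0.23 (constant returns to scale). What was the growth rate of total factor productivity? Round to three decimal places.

-0.834%

Labor's share = 1 − 0.23 = 0.77.
Physical capital: 0.23 × 4.8 = 1.104 pp.
Hours worked: 0.77 × (-1) = -0.77 pp.
TFP growth = -0.5 − 0.334 = -0.834%.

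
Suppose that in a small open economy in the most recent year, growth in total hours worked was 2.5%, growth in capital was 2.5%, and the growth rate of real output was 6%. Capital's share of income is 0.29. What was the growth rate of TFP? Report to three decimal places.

3.500%

Labor's share = 1 − 0.29 = 0.71.
Capital: 0.29 × 2.5 = 0.725 pp.
Total hours worked: 0.71 × 2.5 = 1.775 pp.
TFP growth = 6 − 2.5 = 3.5%.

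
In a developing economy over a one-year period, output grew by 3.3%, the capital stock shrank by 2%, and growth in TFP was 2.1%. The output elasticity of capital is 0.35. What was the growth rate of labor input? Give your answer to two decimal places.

Labor's share = 1 − 0.35 = 0.65.
gY = gA + 0.35×(-2) + 0.65×g.
0.65×g = 3.3 − 2.1 + 0.7 = 1.9.
g = 1.9 / 0.65 = 2.9231%.

2.92%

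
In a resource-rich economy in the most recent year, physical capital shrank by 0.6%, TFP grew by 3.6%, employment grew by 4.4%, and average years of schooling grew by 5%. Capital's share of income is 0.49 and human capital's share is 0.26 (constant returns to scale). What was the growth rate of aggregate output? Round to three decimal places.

Labor's share = 1 − 0.49 − 0.26 = 0.25.
Physical capital: 0.49 × (-0.6) = -0.294 pp.
Average years of schooling: 0.26 × 5 = 1.3 pp.
Employment: 0.25 × 4.4 = 1.1 pp.
Output growth = 3.6 + 2.106 = 5.706%.

5.706%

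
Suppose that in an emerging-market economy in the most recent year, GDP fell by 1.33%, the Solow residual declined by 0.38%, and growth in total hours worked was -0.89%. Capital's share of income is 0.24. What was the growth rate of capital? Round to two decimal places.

Labor's share = 1 − 0.24 = 0.76.
gY = gA + 0.76×(-0.89) + 0.24×g.
0.24×g = -1.33 + 0.38 + 0.6764 = -0.2736.
g = -0.2736 / 0.24 = -1.14%.

-1.14%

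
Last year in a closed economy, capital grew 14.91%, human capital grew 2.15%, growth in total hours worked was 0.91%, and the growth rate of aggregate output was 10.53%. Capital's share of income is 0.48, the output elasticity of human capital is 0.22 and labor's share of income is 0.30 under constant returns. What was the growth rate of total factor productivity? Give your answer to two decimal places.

Labor's share = 1 − 0.48 − 0.22 = 0.3.
Capital: 0.48 × 14.91 = 7.1568 pp.
Human capital: 0.22 × 2.15 = 0.473 pp.
Total hours worked: 0.3 × 0.91 = 0.273 pp.
TFP growth = 10.53 − 7.9028 = 2.6272%.

Total factor productivity grew 2.63%.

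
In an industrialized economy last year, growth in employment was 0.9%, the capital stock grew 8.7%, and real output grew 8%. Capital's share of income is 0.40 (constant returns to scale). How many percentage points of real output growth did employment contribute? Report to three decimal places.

Labor's share = 1 − 0.4 = 0.6.
Contribution = share × growth = 0.6 × 0.9 = 0.54 pp.

0.540 percentage points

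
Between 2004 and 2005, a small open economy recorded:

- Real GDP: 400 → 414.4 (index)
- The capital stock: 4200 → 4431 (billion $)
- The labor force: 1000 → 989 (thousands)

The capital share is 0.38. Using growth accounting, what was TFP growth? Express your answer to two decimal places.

Real GDP growth = (414.4 − 400) / 400 = 3.6%.
The capital stock growth = (4431 − 4200) / 4200 = 5.5%.
The labor force growth = (989 − 1000) / 1000 = -1.1%.
Labor's share = 1 − 0.38 = 0.62.
The capital stock: 0.38 × 5.5 = 2.09 pp.
The labor force: 0.62 × (-1.1) = -0.682 pp.
TFP growth = 3.6 − 1.408 = 2.192%.

TFP growth was 2.19%.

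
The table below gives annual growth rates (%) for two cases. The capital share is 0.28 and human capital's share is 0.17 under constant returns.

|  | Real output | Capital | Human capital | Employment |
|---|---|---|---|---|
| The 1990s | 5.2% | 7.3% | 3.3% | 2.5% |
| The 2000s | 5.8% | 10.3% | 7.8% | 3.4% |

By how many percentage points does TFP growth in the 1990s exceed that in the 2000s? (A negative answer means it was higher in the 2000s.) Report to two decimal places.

1.50 percentage points

Labor's share = 1 − 0.28 − 0.17 = 0.55.
The 1990s: TFP = 5.2 − 2.044 − 0.561 − 1.375 = 1.22%.
The 2000s: TFP = 5.8 − 2.884 − 1.326 − 1.87 = -0.28%.
Difference = 1.22 − (-0.28) = 1.5 pp.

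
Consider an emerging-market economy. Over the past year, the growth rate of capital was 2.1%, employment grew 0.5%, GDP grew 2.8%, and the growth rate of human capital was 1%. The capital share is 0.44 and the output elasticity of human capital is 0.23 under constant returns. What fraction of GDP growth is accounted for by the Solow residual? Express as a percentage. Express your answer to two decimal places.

Labor's share = 1 − 0.44 − 0.23 = 0.33.
Capital: 0.44 × 2.1 = 0.924 pp.
Human capital: 0.23 × 1 = 0.23 pp.
Employment: 0.33 × 0.5 = 0.165 pp.
TFP growth = 2.8 − 1.319 = 1.481%.
TFP share of growth = 1.481 / 2.8 × 100 = 52.8929%.

52.89%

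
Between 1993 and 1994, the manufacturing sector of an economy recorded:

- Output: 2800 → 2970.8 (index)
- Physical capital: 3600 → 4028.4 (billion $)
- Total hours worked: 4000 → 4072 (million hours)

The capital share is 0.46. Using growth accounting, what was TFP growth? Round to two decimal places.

-0.35%

Output growth = (2970.8 − 2800) / 2800 = 6.1%.
Physical capital growth = (4028.4 − 3600) / 3600 = 11.9%.
Total hours worked growth = (4072 − 4000) / 4000 = 1.8%.
Labor's share = 1 − 0.46 = 0.54.
Physical capital: 0.46 × 11.9 = 5.474 pp.
Total hours worked: 0.54 × 1.8 = 0.972 pp.
TFP growth = 6.1 − 6.446 = -0.346%.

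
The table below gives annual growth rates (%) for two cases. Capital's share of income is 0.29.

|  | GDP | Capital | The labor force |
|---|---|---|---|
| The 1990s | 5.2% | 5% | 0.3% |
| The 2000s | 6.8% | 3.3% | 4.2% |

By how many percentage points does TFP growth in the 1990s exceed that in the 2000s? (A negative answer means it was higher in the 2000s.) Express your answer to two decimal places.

0.68 percentage points

Labor's share = 1 − 0.29 = 0.71.
The 1990s: TFP = 5.2 − 1.45 − 0.213 = 3.537%.
The 2000s: TFP = 6.8 − 0.957 − 2.982 = 2.861%.
Difference = 3.537 − (2.861) = 0.676 pp.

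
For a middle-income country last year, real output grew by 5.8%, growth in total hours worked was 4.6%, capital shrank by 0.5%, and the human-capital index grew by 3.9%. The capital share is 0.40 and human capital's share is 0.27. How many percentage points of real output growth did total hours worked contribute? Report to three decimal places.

1.518

Labor's share = 1 − 0.4 − 0.27 = 0.33.
Contribution = share × growth = 0.33 × 4.6 = 1.518 pp.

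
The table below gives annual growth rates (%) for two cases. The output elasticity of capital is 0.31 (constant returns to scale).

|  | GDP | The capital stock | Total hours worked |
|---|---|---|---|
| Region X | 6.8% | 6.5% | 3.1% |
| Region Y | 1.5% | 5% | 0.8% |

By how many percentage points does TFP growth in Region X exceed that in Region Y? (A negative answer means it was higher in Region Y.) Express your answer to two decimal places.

Labor's share = 1 − 0.31 = 0.69.
Region X: TFP = 6.8 − 2.015 − 2.139 = 2.646%.
Region Y: TFP = 1.5 − 1.55 − 0.552 = -0.602%.
Difference = 2.646 − (-0.602) = 3.248 pp.

3.25 percentage points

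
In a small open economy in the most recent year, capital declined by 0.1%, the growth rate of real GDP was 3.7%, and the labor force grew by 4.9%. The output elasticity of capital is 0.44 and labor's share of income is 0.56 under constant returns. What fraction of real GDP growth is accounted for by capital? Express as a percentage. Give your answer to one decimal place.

Capital accounted for -1.2% of growth.

Capital contributed 0.44 × (-0.1) = -0.044 pp.
Share of growth = -0.044 / 3.7 × 100 = -1.189%.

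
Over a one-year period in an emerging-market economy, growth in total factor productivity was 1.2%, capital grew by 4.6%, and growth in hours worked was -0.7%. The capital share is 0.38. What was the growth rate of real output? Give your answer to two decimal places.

Labor's share = 1 − 0.38 = 0.62.
Capital: 0.38 × 4.6 = 1.748 pp.
Hours worked: 0.62 × (-0.7) = -0.434 pp.
Output growth = 1.2 + 1.314 = 2.514%.

2.51%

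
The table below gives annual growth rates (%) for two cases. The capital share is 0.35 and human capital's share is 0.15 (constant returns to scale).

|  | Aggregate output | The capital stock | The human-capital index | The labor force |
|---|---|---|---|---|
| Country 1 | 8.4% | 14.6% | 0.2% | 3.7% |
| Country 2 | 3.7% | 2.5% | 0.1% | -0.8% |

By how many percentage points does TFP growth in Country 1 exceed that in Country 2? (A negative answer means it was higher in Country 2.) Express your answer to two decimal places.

Labor's share = 1 − 0.35 − 0.15 = 0.5.
Country 1: TFP = 8.4 − 5.11 − 0.03 − 1.85 = 1.41%.
Country 2: TFP = 3.7 − 0.875 − 0.015 + 0.4 = 3.21%.
Difference = 1.41 − (3.21) = -1.8 pp.

-1.80 percentage points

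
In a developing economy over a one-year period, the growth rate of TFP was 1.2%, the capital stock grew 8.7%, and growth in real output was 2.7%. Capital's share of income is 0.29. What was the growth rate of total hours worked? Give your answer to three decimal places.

-1.441%

Labor's share = 1 − 0.29 = 0.71.
gY = gA + 0.29×8.7 + 0.71×g.
0.71×g = 2.7 − 1.2 − 2.523 = -1.023.
g = -1.023 / 0.71 = -1.44085%.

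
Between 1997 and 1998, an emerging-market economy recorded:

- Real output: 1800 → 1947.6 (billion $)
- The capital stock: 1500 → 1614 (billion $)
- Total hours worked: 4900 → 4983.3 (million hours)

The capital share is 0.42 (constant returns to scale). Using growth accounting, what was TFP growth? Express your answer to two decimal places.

4.02%

Real output growth = (1947.6 − 1800) / 1800 = 8.2%.
The capital stock growth = (1614 − 1500) / 1500 = 7.6%.
Total hours worked growth = (4983.3 − 4900) / 4900 = 1.7%.
Labor's share = 1 − 0.42 = 0.58.
The capital stock: 0.42 × 7.6 = 3.192 pp.
Total hours worked: 0.58 × 1.7 = 0.986 pp.
TFP growth = 8.2 − 4.178 = 4.022%.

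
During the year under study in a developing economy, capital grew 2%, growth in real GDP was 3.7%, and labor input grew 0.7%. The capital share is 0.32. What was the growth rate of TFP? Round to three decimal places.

2.584%

Labor's share = 1 − 0.32 = 0.68.
Capital: 0.32 × 2 = 0.64 pp.
Labor input: 0.68 × 0.7 = 0.476 pp.
TFP growth = 3.7 − 1.116 = 2.584%.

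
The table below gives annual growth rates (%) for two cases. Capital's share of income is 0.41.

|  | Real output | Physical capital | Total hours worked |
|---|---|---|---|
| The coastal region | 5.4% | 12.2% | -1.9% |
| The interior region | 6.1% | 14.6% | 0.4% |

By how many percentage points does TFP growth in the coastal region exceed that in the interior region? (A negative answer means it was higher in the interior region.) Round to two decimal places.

1.64 percentage points

Labor's share = 1 − 0.41 = 0.59.
The coastal region: TFP = 5.4 − 5.002 + 1.121 = 1.519%.
The interior region: TFP = 6.1 − 5.986 − 0.236 = -0.122%.
Difference = 1.519 − (-0.122) = 1.641 pp.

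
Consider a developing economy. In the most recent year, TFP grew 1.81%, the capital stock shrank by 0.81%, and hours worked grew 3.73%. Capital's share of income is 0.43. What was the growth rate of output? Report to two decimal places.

3.59%

Labor's share = 1 − 0.43 = 0.57.
The capital stock: 0.43 × (-0.81) = -0.3483 pp.
Hours worked: 0.57 × 3.73 = 2.1261 pp.
Output growth = 1.81 + 1.7778 = 3.5878%.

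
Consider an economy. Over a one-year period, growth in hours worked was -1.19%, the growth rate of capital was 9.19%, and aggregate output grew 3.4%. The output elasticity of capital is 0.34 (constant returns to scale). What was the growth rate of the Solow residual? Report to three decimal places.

Labor's share = 1 − 0.34 = 0.66.
Capital: 0.34 × 9.19 = 3.1246 pp.
Hours worked: 0.66 × (-1.19) = -0.7854 pp.
TFP growth = 3.4 − 2.3392 = 1.0608%.

1.061%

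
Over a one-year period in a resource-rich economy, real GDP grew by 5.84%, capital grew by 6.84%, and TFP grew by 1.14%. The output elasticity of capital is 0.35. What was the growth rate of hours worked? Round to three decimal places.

3.548%

Labor's share = 1 − 0.35 = 0.65.
gY = gA + 0.35×6.84 + 0.65×g.
0.65×g = 5.84 − 1.14 − 2.394 = 2.306.
g = 2.306 / 0.65 = 3.54769%.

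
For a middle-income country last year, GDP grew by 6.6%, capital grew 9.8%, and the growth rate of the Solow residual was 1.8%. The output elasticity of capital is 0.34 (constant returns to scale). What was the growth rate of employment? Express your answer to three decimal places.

2.224%

Labor's share = 1 − 0.34 = 0.66.
gY = gA + 0.34×9.8 + 0.66×g.
0.66×g = 6.6 − 1.8 − 3.332 = 1.468.
g = 1.468 / 0.66 = 2.22424%.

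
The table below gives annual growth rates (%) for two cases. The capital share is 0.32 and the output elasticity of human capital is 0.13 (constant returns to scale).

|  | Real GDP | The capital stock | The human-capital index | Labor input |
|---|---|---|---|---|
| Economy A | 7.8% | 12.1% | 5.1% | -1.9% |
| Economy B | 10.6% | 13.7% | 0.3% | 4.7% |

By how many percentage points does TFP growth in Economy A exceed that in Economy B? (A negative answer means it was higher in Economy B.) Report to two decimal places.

Labor's share = 1 − 0.32 − 0.13 = 0.55.
Economy A: TFP = 7.8 − 3.872 − 0.663 + 1.045 = 4.31%.
Economy B: TFP = 10.6 − 4.384 − 0.039 − 2.585 = 3.592%.
Difference = 4.31 − (3.592) = 0.718 pp.

0.72 percentage points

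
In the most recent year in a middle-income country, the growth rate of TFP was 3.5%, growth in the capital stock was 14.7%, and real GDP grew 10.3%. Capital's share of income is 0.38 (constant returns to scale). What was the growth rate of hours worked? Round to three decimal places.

Hours worked growth was 1.958%.

Labor's share = 1 − 0.38 = 0.62.
gY = gA + 0.38×14.7 + 0.62×g.
0.62×g = 10.3 − 3.5 − 5.586 = 1.214.
g = 1.214 / 0.62 = 1.95806%.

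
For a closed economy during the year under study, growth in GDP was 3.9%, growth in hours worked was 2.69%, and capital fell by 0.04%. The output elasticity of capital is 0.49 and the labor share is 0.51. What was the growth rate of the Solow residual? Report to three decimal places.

The Solow residual growth was 2.548%.

Labor's share = 1 − 0.49 = 0.51.
Capital: 0.49 × (-0.04) = -0.0196 pp.
Hours worked: 0.51 × 2.69 = 1.3719 pp.
TFP growth = 3.9 − 1.3523 = 2.5477%.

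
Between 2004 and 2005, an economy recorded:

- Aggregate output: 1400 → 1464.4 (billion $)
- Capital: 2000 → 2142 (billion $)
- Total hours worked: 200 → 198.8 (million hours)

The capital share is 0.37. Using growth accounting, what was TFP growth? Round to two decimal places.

2.35%

Aggregate output growth = (1464.4 − 1400) / 1400 = 4.6%.
Capital growth = (2142 − 2000) / 2000 = 7.1%.
Total hours worked growth = (198.8 − 200) / 200 = -0.6%.
Labor's share = 1 − 0.37 = 0.63.
Capital: 0.37 × 7.1 = 2.627 pp.
Total hours worked: 0.63 × (-0.6) = -0.378 pp.
TFP growth = 4.6 − 2.249 = 2.351%.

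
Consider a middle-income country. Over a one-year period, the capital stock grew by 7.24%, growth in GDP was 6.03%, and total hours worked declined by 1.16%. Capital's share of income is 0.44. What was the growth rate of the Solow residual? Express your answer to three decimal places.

Labor's share = 1 − 0.44 = 0.56.
The capital stock: 0.44 × 7.24 = 3.1856 pp.
Total hours worked: 0.56 × (-1.16) = -0.6496 pp.
TFP growth = 6.03 − 2.536 = 3.494%.

The Solow residual grew 3.494%.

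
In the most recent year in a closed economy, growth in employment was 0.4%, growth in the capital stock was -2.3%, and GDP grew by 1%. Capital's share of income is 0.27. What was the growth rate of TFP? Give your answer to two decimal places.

Labor's share = 1 − 0.27 = 0.73.
The capital stock: 0.27 × (-2.3) = -0.621 pp.
Employment: 0.73 × 0.4 = 0.292 pp.
TFP growth = 1 + 0.329 = 1.329%.

TFP growth was 1.33%.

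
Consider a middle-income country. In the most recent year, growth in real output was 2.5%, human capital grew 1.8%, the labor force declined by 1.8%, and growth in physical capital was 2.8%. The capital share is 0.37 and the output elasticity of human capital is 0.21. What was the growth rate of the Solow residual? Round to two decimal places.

Labor's share = 1 − 0.37 − 0.21 = 0.42.
Physical capital: 0.37 × 2.8 = 1.036 pp.
Human capital: 0.21 × 1.8 = 0.378 pp.
The labor force: 0.42 × (-1.8) = -0.756 pp.
TFP growth = 2.5 − 0.658 = 1.842%.

The Solow residual grew 1.84%.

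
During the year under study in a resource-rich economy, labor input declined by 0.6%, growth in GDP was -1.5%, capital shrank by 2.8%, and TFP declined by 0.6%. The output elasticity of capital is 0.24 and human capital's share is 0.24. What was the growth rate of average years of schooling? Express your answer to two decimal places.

Average years of schooling growth was 0.35%.

Labor's share = 1 − 0.24 − 0.24 = 0.52.
gY = gA + 0.24×(-2.8) + 0.52×(-0.6) + 0.24×g.
0.24×g = -1.5 + 0.6 + 0.984 = 0.084.
g = 0.084 / 0.24 = 0.35%.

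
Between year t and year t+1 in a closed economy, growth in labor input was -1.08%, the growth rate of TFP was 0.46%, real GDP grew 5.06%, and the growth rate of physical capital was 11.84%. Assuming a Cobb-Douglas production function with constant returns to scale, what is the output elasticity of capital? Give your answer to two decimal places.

gY = gA + α·gK + (1−α)·gL, so gY − gA − gL = α(gK − gL).
5.06 − 0.46 + 1.08 = α × (11.84 − (-1.08)).
5.68 = 12.92 α, so α = 0.4396.

α = 0.44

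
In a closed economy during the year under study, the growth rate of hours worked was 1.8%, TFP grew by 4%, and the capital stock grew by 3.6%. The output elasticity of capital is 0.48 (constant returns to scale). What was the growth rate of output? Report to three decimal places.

Labor's share = 1 − 0.48 = 0.52.
The capital stock: 0.48 × 3.6 = 1.728 pp.
Hours worked: 0.52 × 1.8 = 0.936 pp.
Output growth = 4 + 2.664 = 6.664%.

6.664%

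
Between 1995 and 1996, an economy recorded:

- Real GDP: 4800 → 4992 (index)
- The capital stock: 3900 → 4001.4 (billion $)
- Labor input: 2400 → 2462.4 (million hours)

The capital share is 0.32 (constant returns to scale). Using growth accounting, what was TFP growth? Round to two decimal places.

TFP grew 1.40%.

Real GDP growth = (4992 − 4800) / 4800 = 4%.
The capital stock growth = (4001.4 − 3900) / 3900 = 2.6%.
Labor input growth = (2462.4 − 2400) / 2400 = 2.6%.
Labor's share = 1 − 0.32 = 0.68.
The capital stock: 0.32 × 2.6 = 0.832 pp.
Labor input: 0.68 × 2.6 = 1.768 pp.
TFP growth = 4 − 2.6 = 1.4%.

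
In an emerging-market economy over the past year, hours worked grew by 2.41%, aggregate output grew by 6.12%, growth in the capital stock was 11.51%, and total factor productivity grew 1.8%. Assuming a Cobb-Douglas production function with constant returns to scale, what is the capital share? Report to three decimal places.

The capital share is 0.210.

gY = gA + α·gK + (1−α)·gL, so gY − gA − gL = α(gK − gL).
6.12 − 1.8 − 2.41 = α × (11.51 − 2.41).
1.91 = 9.1 α, so α = 0.20989.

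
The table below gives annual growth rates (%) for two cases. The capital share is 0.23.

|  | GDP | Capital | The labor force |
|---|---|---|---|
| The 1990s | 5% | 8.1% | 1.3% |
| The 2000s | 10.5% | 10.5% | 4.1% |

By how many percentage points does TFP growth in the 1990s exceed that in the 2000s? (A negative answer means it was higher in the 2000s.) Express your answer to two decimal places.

Labor's share = 1 − 0.23 = 0.77.
The 1990s: TFP = 5 − 1.863 − 1.001 = 2.136%.
The 2000s: TFP = 10.5 − 2.415 − 3.157 = 4.928%.
Difference = 2.136 − (4.928) = -2.792 pp.

-2.79 percentage points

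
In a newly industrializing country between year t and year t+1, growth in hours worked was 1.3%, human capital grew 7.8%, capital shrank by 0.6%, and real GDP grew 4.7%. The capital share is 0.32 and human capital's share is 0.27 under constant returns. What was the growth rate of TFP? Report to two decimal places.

TFP grew 2.25%.

Labor's share = 1 − 0.32 − 0.27 = 0.41.
Capital: 0.32 × (-0.6) = -0.192 pp.
Human capital: 0.27 × 7.8 = 2.106 pp.
Hours worked: 0.41 × 1.3 = 0.533 pp.
TFP growth = 4.7 − 2.447 = 2.253%.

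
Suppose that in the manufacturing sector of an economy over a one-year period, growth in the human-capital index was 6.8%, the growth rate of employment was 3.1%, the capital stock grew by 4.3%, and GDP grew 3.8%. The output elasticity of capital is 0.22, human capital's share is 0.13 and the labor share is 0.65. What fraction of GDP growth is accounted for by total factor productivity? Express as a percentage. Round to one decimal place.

-1.2%

Labor's share = 1 − 0.22 − 0.13 = 0.65.
The capital stock: 0.22 × 4.3 = 0.946 pp.
The human-capital index: 0.13 × 6.8 = 0.884 pp.
Employment: 0.65 × 3.1 = 2.015 pp.
TFP growth = 3.8 − 3.845 = -0.045%.
TFP share of growth = -0.045 / 3.8 × 100 = -1.184%.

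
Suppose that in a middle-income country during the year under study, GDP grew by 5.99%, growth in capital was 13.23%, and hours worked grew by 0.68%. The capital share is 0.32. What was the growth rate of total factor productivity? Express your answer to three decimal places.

1.294%

Labor's share = 1 − 0.32 = 0.68.
Capital: 0.32 × 13.23 = 4.2336 pp.
Hours worked: 0.68 × 0.68 = 0.4624 pp.
TFP growth = 5.99 − 4.696 = 1.294%.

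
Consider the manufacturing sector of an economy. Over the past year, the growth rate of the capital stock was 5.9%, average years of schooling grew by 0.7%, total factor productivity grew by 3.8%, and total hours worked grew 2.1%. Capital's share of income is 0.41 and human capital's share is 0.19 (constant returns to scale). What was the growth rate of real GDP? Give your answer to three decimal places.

Real GDP grew 7.192%.

Labor's share = 1 − 0.41 − 0.19 = 0.4.
The capital stock: 0.41 × 5.9 = 2.419 pp.
Average years of schooling: 0.19 × 0.7 = 0.133 pp.
Total hours worked: 0.4 × 2.1 = 0.84 pp.
Output growth = 3.8 + 3.392 = 7.192%.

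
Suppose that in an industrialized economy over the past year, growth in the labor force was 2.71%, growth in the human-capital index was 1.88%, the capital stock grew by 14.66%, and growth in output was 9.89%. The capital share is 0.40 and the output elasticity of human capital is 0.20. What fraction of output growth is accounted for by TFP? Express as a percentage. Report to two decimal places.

25.95%

Labor's share = 1 − 0.4 − 0.2 = 0.4.
The capital stock: 0.4 × 14.66 = 5.864 pp.
The human-capital index: 0.2 × 1.88 = 0.376 pp.
The labor force: 0.4 × 2.71 = 1.084 pp.
TFP growth = 9.89 − 7.324 = 2.566%.
TFP share of growth = 2.566 / 9.89 × 100 = 25.9454%.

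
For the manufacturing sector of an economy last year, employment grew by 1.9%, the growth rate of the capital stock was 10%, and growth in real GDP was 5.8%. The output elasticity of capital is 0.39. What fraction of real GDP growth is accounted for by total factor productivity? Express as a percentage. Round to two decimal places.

12.78%

Labor's share = 1 − 0.39 = 0.61.
The capital stock: 0.39 × 10 = 3.9 pp.
Employment: 0.61 × 1.9 = 1.159 pp.
TFP growth = 5.8 − 5.059 = 0.741%.
TFP share of growth = 0.741 / 5.8 × 100 = 12.7759%.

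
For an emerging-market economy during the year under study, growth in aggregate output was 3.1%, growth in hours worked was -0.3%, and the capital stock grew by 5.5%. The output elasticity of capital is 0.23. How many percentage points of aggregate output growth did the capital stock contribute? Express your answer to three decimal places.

Contribution = share × growth = 0.23 × 5.5 = 1.265 pp.

1.265 percentage points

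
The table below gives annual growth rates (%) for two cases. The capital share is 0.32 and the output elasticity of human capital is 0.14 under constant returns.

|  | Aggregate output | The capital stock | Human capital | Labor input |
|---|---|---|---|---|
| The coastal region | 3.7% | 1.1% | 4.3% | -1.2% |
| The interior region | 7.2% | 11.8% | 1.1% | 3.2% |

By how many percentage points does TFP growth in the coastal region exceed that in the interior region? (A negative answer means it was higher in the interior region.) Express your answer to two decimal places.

Labor's share = 1 − 0.32 − 0.14 = 0.54.
The coastal region: TFP = 3.7 − 0.352 − 0.602 + 0.648 = 3.394%.
The interior region: TFP = 7.2 − 3.776 − 0.154 − 1.728 = 1.542%.
Difference = 3.394 − (1.542) = 1.852 pp.

1.85 percentage points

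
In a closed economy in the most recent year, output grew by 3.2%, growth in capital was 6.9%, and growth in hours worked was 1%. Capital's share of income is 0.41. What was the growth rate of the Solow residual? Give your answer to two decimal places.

Labor's share = 1 − 0.41 = 0.59.
Capital: 0.41 × 6.9 = 2.829 pp.
Hours worked: 0.59 × 1 = 0.59 pp.
TFP growth = 3.2 − 3.419 = -0.219%.

-0.22%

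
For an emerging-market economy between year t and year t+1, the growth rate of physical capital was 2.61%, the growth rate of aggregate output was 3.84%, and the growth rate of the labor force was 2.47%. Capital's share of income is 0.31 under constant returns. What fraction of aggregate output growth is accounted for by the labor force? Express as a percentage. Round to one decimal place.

Labor's share = 1 − 0.31 = 0.69.
The labor force contributed 0.69 × 2.47 = 1.7043 pp.
Share of growth = 1.7043 / 3.84 × 100 = 44.383%.

44.4%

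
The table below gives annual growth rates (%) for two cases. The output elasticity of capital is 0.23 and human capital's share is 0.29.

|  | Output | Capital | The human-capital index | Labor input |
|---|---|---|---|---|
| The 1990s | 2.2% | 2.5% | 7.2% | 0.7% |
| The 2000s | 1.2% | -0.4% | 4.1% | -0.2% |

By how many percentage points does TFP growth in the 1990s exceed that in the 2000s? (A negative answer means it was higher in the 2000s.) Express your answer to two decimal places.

-1.00 percentage points

Labor's share = 1 − 0.23 − 0.29 = 0.48.
The 1990s: TFP = 2.2 − 0.575 − 2.088 − 0.336 = -0.799%.
The 2000s: TFP = 1.2 + 0.092 − 1.189 + 0.096 = 0.199%.
Difference = -0.799 − (0.199) = -0.998 pp.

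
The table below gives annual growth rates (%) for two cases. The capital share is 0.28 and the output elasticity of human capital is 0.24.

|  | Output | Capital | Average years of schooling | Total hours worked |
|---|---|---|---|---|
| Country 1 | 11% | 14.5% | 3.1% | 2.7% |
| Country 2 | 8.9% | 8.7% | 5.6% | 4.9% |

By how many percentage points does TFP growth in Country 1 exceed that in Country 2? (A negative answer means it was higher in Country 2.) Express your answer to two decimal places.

2.13 percentage points

Labor's share = 1 − 0.28 − 0.24 = 0.48.
Country 1: TFP = 11 − 4.06 − 0.744 − 1.296 = 4.9%.
Country 2: TFP = 8.9 − 2.436 − 1.344 − 2.352 = 2.768%.
Difference = 4.9 − (2.768) = 2.132 pp.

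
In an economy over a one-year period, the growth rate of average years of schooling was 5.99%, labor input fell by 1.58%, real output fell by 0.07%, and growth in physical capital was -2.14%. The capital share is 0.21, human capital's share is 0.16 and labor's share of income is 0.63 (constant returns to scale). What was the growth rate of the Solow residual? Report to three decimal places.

Labor's share = 1 − 0.21 − 0.16 = 0.63.
Physical capital: 0.21 × (-2.14) = -0.4494 pp.
Average years of schooling: 0.16 × 5.99 = 0.9584 pp.
Labor input: 0.63 × (-1.58) = -0.9954 pp.
TFP growth = -0.07 + 0.4864 = 0.4164%.

The Solow residual grew 0.416%.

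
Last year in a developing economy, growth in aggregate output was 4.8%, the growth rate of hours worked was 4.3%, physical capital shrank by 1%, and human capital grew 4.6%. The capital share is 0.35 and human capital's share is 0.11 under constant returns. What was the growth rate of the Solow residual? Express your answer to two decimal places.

The Solow residual grew 2.32%.

Labor's share = 1 − 0.35 − 0.11 = 0.54.
Physical capital: 0.35 × (-1) = -0.35 pp.
Human capital: 0.11 × 4.6 = 0.506 pp.
Hours worked: 0.54 × 4.3 = 2.322 pp.
TFP growth = 4.8 − 2.478 = 2.322%.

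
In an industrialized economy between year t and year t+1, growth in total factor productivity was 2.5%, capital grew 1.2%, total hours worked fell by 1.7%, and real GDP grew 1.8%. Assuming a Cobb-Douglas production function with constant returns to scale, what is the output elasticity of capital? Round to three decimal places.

gY = gA + α·gK + (1−α)·gL, so gY − gA − gL = α(gK − gL).
1.8 − 2.5 + 1.7 = α × (1.2 − (-1.7)).
1 = 2.9 α, so α = 0.34483.

0.345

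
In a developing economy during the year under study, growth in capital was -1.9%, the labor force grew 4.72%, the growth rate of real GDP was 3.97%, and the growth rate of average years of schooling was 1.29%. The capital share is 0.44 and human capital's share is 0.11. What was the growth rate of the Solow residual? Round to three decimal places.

The Solow residual grew 2.540%.

Labor's share = 1 − 0.44 − 0.11 = 0.45.
Capital: 0.44 × (-1.9) = -0.836 pp.
Average years of schooling: 0.11 × 1.29 = 0.1419 pp.
The labor force: 0.45 × 4.72 = 2.124 pp.
TFP growth = 3.97 − 1.4299 = 2.5401%.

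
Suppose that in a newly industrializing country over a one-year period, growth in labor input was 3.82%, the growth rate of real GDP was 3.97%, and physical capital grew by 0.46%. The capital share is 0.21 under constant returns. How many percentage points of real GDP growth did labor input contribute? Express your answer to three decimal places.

3.018 percentage points

Labor's share = 1 − 0.21 = 0.79.
Contribution = share × growth = 0.79 × 3.82 = 3.0178 pp.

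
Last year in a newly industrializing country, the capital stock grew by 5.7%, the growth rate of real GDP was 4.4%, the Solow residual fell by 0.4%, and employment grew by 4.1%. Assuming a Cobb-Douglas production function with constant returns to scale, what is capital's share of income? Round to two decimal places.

α = 0.44

gY = gA + α·gK + (1−α)·gL, so gY − gA − gL = α(gK − gL).
4.4 + 0.4 − 4.1 = α × (5.7 − 4.1).
0.7 = 1.6 α, so α = 0.4375.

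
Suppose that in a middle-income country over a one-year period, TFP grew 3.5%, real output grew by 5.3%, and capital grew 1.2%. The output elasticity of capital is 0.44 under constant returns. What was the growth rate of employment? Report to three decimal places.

2.271%

Labor's share = 1 − 0.44 = 0.56.
gY = gA + 0.44×1.2 + 0.56×g.
0.56×g = 5.3 − 3.5 − 0.528 = 1.272.
g = 1.272 / 0.56 = 2.27143%.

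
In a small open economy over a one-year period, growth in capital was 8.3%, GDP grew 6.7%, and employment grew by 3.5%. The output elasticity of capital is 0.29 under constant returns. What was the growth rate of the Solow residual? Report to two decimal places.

Labor's share = 1 − 0.29 = 0.71.
Capital: 0.29 × 8.3 = 2.407 pp.
Employment: 0.71 × 3.5 = 2.485 pp.
TFP growth = 6.7 − 4.892 = 1.808%.

The Solow residual growth was 1.81%.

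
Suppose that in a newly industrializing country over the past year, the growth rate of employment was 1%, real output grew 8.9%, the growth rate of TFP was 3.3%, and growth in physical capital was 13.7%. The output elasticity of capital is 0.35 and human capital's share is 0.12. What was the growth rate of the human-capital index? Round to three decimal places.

Labor's share = 1 − 0.35 − 0.12 = 0.53.
gY = gA + 0.35×13.7 + 0.53×1 + 0.12×g.
0.12×g = 8.9 − 3.3 − 5.325 = 0.275.
g = 0.275 / 0.12 = 2.29167%.

The human-capital index growth was 2.292%.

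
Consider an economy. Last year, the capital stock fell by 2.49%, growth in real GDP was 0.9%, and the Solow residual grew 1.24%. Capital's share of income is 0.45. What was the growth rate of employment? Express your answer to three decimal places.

Labor's share = 1 − 0.45 = 0.55.
gY = gA + 0.45×(-2.49) + 0.55×g.
0.55×g = 0.9 − 1.24 + 1.1205 = 0.7805.
g = 0.7805 / 0.55 = 1.41909%.

Employment growth was 1.419%.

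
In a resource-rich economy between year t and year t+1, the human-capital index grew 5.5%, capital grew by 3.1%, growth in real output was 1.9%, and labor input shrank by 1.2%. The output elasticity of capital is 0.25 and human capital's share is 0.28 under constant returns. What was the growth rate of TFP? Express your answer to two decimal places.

TFP growth was 0.15%.

Labor's share = 1 − 0.25 − 0.28 = 0.47.
Capital: 0.25 × 3.1 = 0.775 pp.
The human-capital index: 0.28 × 5.5 = 1.54 pp.
Labor input: 0.47 × (-1.2) = -0.564 pp.
TFP growth = 1.9 − 1.751 = 0.149%.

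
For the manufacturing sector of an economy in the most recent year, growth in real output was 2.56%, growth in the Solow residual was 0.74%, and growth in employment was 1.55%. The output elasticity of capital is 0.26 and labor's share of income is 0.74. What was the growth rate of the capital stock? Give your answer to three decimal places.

2.588%

Labor's share = 1 − 0.26 = 0.74.
gY = gA + 0.74×1.55 + 0.26×g.
0.26×g = 2.56 − 0.74 − 1.147 = 0.673.
g = 0.673 / 0.26 = 2.58846%.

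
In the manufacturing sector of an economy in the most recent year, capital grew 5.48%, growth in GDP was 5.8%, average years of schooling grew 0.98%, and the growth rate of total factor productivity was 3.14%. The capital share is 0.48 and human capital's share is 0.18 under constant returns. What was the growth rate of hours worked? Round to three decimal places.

-0.432%

Labor's share = 1 − 0.48 − 0.18 = 0.34.
gY = gA + 0.48×5.48 + 0.18×0.98 + 0.34×g.
0.34×g = 5.8 − 3.14 − 2.8068 = -0.1468.
g = -0.1468 / 0.34 = -0.43176%.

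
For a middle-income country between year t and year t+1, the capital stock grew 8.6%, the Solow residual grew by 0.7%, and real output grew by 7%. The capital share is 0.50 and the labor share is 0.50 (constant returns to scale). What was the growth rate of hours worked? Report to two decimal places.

4.00%

Labor's share = 1 − 0.5 = 0.5.
gY = gA + 0.5×8.6 + 0.5×g.
0.5×g = 7 − 0.7 − 4.3 = 2.
g = 2 / 0.5 = 4%.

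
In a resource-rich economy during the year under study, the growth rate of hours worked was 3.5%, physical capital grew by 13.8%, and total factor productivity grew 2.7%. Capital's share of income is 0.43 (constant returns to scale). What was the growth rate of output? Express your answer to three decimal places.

10.629%

Labor's share = 1 − 0.43 = 0.57.
Physical capital: 0.43 × 13.8 = 5.934 pp.
Hours worked: 0.57 × 3.5 = 1.995 pp.
Output growth = 2.7 + 7.929 = 10.629%.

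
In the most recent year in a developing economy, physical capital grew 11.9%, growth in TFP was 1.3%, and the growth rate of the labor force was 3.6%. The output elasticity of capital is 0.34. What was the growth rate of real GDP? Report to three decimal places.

7.722%

Labor's share = 1 − 0.34 = 0.66.
Physical capital: 0.34 × 11.9 = 4.046 pp.
The labor force: 0.66 × 3.6 = 2.376 pp.
Output growth = 1.3 + 6.422 = 7.722%.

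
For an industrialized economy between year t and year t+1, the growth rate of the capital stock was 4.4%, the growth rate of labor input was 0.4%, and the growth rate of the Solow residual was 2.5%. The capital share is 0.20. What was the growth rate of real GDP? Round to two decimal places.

Labor's share = 1 − 0.2 = 0.8.
The capital stock: 0.2 × 4.4 = 0.88 pp.
Labor input: 0.8 × 0.4 = 0.32 pp.
Output growth = 2.5 + 1.2 = 3.7%.

3.70%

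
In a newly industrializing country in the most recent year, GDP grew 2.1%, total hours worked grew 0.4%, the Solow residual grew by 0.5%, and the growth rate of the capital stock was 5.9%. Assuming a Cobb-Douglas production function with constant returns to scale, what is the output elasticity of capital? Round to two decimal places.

α = 0.22

gY = gA + α·gK + (1−α)·gL, so gY − gA − gL = α(gK − gL).
2.1 − 0.5 − 0.4 = α × (5.9 − 0.4).
1.2 = 5.5 α, so α = 0.2182.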